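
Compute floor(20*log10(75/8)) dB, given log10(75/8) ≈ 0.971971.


||x||/||e|| = 75/8.
log10(75/8) ≈ 0.971971.
20*log10(||x||/||e||) ≈ 20*0.971971 = 19.43942.
floor(19.43942) = 19.

19


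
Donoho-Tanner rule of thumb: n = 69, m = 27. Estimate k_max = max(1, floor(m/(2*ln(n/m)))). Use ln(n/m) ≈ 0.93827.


n/m = 69/27 = 23/9.
ln(n/m) ≈ 0.93827.
2*ln(n/m) ≈ 1.87654.
m/(2*ln(n/m)) ≈ 27/1.87654 ≈ 14.3882.
floor = 14.
k_max = max(1, 14) = 14.

14


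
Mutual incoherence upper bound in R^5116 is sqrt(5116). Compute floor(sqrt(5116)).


71^2 = 5041 <= 5116 < 5184 = 72^2, so 71 <= sqrt(5116) < 72.
floor(sqrt(5116)) = 71.

71


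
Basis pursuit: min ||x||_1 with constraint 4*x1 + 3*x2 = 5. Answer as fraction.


Axis intercepts:
  x1 = 5/4, x2 = 0: L1 = 5/4
  x1 = 0, x2 = 5/3: L1 = 5/3
x* = (5/4, 0)
||x*||_1 = 5/4.

5/4


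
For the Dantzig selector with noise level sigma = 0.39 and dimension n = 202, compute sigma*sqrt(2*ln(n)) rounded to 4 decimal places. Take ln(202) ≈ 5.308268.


ln(202) ≈ 5.308268.
2*ln(n) ≈ 10.616536.
sqrt(2*ln(n)) ≈ sqrt(10.616536) ≈ 3.258303.
threshold ≈ 0.39*3.258303 = 1.27073817 ≈ 1.2707.

1.2707


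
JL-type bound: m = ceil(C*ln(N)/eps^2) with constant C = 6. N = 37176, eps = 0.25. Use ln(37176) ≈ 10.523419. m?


ln(37176) ≈ 10.523419.
eps^2 = 0.25^2 = 0.0625.
C*ln(N)/eps^2 ≈ 6*10.523419/0.0625 ≈ 1010.2482.
m = ceil(1010.2482) = 1011.

1011


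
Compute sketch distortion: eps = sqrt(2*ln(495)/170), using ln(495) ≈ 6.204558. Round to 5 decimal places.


ln(495) ≈ 6.204558.
2*ln(N)/m ≈ 2*6.204558/170 ≈ 0.0729948.
eps = sqrt(0.0729948) ≈ 0.2701755 ≈ 0.27018.

0.27018


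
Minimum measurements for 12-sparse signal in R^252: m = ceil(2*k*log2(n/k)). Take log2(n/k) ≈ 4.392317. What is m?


log2(n/k) = log2(252/12) ≈ 4.392317.
2*k*log2(n/k) ≈ 2*12*4.392317 = 105.415608.
m = ceil(105.415608) = 106.

106


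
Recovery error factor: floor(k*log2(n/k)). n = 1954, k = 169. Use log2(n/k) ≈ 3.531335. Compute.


log2(n/k) = log2(1954/169) ≈ 3.531335.
k*log2(n/k) ≈ 169*3.531335 = 596.795615.
floor(596.795615) = 596.

596


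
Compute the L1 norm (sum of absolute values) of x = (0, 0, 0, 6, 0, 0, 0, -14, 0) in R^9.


Non-zero entries: [(3, 6), (7, -14)]
Absolute values: [6, 14]
||x||_1 = sum = 20.

20


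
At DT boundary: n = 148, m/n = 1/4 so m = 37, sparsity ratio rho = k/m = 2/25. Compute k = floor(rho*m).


m = 1/4*148 = 37.
rho = 2/25.
rho*m = 2/25*37 = 2.96.
k = floor(2.96) = 2.

2


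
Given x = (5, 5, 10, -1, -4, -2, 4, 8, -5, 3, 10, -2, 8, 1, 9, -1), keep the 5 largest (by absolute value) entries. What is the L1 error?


Sorted |x_i| descending: [10, 10, 9, 8, 8, 5, 5, 5, 4, 4, 3, 2, 2, 1, 1, 1]
Keep top 5: [10, 10, 9, 8, 8]
Tail entries: [5, 5, 5, 4, 4, 3, 2, 2, 1, 1, 1]
L1 error = sum of tail = 33.

33


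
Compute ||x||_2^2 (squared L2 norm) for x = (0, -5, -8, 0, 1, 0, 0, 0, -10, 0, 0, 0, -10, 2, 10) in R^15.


Non-zero entries: [(1, -5), (2, -8), (4, 1), (8, -10), (12, -10), (13, 2), (14, 10)]
Squares: [25, 64, 1, 100, 100, 4, 100]
||x||_2^2 = sum = 394.

394


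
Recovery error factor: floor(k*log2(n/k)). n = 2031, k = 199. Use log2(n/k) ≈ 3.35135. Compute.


log2(n/k) = log2(2031/199) ≈ 3.35135.
k*log2(n/k) ≈ 199*3.35135 = 666.91865.
floor(666.91865) = 666.

666


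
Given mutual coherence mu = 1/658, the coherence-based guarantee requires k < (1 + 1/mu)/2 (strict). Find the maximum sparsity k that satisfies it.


1/mu = 658.
1 + 1/mu = 659.
(1 + 1/mu)/2 = 329.5 is not an integer, so k_max = floor(329.5) = 329.

329


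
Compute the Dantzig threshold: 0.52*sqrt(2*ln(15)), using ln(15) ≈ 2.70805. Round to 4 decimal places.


ln(15) ≈ 2.70805.
2*ln(n) ≈ 5.4161.
sqrt(2*ln(n)) ≈ sqrt(5.4161) ≈ 2.327252.
threshold ≈ 0.52*2.327252 = 1.21017104 ≈ 1.2102.

1.2102


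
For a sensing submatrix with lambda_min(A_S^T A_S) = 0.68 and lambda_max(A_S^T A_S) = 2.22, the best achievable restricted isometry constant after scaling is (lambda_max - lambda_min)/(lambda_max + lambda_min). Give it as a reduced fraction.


lambda_max - lambda_min = 2.22 - 0.68 = 1.54.
lambda_max + lambda_min = 2.22 + 0.68 = 2.90.
delta = 1.54/2.90 = 154/290 = 77/145.

77/145


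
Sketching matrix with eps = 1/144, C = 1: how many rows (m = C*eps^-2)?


1/eps = 144.
(1/eps)^2 = 20736.
m = 1*20736 = 20736.

20736


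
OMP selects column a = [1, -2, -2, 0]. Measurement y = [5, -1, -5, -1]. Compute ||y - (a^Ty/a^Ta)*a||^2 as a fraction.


a^T a = 9.
a^T y = 17.
coeff = 17/9 = 17/9.
||r||^2 = 179/9.

179/9


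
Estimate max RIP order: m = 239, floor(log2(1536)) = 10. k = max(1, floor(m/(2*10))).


floor(log2(1536)) = 10.
2*10 = 20.
m/(2*floor(log2(n))) = 239/20 ≈ 11.95.
floor = 11.
k = max(1, 11) = 11.

11


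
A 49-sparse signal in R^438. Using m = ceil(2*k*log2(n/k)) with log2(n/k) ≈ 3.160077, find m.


log2(n/k) = log2(438/49) ≈ 3.160077.
2*k*log2(n/k) ≈ 2*49*3.160077 = 309.687546.
m = ceil(309.687546) = 310.

310


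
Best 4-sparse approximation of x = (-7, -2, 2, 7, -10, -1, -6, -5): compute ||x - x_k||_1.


Sorted |x_i| descending: [10, 7, 7, 6, 5, 2, 2, 1]
Keep top 4: [10, 7, 7, 6]
Tail entries: [5, 2, 2, 1]
L1 error = sum of tail = 10.

10


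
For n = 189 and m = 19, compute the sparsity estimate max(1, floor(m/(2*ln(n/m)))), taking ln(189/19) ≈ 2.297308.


n/m = 189/19.
ln(n/m) ≈ 2.297308.
2*ln(n/m) ≈ 4.594616.
m/(2*ln(n/m)) ≈ 19/4.594616 ≈ 4.1353.
floor = 4.
k_max = max(1, 4) = 4.

4


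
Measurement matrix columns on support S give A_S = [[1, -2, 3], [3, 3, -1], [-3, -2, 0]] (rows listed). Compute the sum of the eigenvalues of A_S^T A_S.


Sum of eigenvalues of A_S^T A_S = trace(A_S^T A_S) = sum of squared column norms of A_S.
A_S^T A_S diagonal: [19, 17, 10].
trace = 19 + 17 + 10 = 46.

46


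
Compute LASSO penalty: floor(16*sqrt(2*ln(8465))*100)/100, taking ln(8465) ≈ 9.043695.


ln(8465) ≈ 9.043695.
2*ln(n) ≈ 18.08739.
sqrt(2*ln(n)) ≈ sqrt(18.08739) ≈ 4.252927.
lambda ≈ 16*4.252927 = 68.046832.
floor(lambda*100)/100 = 68.04.

68.04


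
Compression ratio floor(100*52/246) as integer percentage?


100*m/n = 100*52/246 ≈ 21.1382.
floor = 21.

21


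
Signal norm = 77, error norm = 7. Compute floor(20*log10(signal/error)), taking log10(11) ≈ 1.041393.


||x||/||e|| = 77/7 = 11.
log10(11) ≈ 1.041393.
20*log10(||x||/||e||) ≈ 20*1.041393 = 20.82786.
floor(20.82786) = 20.

20


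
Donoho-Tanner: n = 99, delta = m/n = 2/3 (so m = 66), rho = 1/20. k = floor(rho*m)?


m = 2/3*99 = 66.
rho = 1/20.
rho*m = 1/20*66 = 3.3.
k = floor(3.3) = 3.

3


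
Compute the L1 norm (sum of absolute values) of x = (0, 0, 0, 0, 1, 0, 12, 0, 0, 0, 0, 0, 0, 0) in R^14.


Non-zero entries: [(4, 1), (6, 12)]
Absolute values: [1, 12]
||x||_1 = sum = 13.

13


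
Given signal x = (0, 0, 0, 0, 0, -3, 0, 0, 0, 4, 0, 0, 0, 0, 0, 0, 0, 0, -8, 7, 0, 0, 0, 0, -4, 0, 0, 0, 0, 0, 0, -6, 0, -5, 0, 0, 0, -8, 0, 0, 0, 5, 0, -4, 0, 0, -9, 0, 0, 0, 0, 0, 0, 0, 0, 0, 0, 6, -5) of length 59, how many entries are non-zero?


Non-zero positions: [5, 9, 18, 19, 24, 31, 33, 37, 41, 43, 46, 57, 58].
Sparsity = 13.

13


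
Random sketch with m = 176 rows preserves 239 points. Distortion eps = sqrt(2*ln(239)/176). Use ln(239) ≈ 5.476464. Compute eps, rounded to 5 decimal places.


ln(239) ≈ 5.476464.
2*ln(N)/m ≈ 2*5.476464/176 ≈ 0.06223255.
eps = sqrt(0.06223255) ≈ 0.2494645 ≈ 0.24946.

0.24946


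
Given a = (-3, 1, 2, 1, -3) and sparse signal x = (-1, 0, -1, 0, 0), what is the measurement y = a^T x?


Non-zero terms: ['-3*-1', '2*-1']
Products: [3, -2]
y = sum = 1.

1


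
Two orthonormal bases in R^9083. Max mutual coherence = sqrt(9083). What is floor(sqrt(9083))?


95^2 = 9025 <= 9083 < 9216 = 96^2, so 95 <= sqrt(9083) < 96.
floor(sqrt(9083)) = 95.

95


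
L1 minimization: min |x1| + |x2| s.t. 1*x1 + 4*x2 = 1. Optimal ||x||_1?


Axis intercepts:
  x1 = 1, x2 = 0: L1 = 1
  x1 = 0, x2 = 1/4: L1 = 1/4
x* = (0, 1/4)
||x*||_1 = 1/4.

1/4


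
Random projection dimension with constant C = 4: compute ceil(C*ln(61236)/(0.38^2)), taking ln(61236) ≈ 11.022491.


ln(61236) ≈ 11.022491.
eps^2 = 0.38^2 = 0.1444.
C*ln(N)/eps^2 ≈ 4*11.022491/0.1444 ≈ 305.3322.
m = ceil(305.3322) = 306.

306


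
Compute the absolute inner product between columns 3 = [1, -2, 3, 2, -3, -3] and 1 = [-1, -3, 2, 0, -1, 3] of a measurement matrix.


Inner product: 1*-1 + -2*-3 + 3*2 + 2*0 + -3*-1 + -3*3
Products: [-1, 6, 6, 0, 3, -9]
Sum = 5.
|dot| = 5.

5


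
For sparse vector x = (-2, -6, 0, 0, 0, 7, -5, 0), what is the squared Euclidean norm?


Non-zero entries: [(0, -2), (1, -6), (5, 7), (6, -5)]
Squares: [4, 36, 49, 25]
||x||_2^2 = sum = 114.

114


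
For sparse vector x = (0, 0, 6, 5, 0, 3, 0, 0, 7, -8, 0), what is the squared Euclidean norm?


Non-zero entries: [(2, 6), (3, 5), (5, 3), (8, 7), (9, -8)]
Squares: [36, 25, 9, 49, 64]
||x||_2^2 = sum = 183.

183


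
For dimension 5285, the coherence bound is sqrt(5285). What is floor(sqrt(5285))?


72^2 = 5184 <= 5285 < 5329 = 73^2, so 72 <= sqrt(5285) < 73.
floor(sqrt(5285)) = 72.

72


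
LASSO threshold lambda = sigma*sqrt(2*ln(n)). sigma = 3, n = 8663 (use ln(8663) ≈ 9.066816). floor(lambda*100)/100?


ln(8663) ≈ 9.066816.
2*ln(n) ≈ 18.133632.
sqrt(2*ln(n)) ≈ sqrt(18.133632) ≈ 4.25836.
lambda ≈ 3*4.25836 = 12.77508.
floor(lambda*100)/100 = 12.77.

12.77


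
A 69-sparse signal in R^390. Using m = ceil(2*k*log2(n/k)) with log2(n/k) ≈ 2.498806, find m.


log2(n/k) = log2(390/69) ≈ 2.498806.
2*k*log2(n/k) ≈ 2*69*2.498806 = 344.835228.
m = ceil(344.835228) = 345.

345


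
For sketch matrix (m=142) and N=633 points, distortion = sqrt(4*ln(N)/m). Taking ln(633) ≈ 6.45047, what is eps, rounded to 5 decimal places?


ln(633) ≈ 6.45047.
4*ln(N)/m ≈ 4*6.45047/142 ≈ 0.18170338.
eps = sqrt(0.18170338) ≈ 0.4262668 ≈ 0.42627.

0.42627


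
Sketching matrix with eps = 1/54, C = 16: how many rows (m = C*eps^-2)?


1/eps = 54.
(1/eps)^2 = 2916.
m = 16*2916 = 46656.

46656


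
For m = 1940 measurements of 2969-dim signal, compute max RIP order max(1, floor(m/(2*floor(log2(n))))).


floor(log2(2969)) = 11.
2*11 = 22.
m/(2*floor(log2(n))) = 1940/22 ≈ 88.1818.
floor = 88.
k = max(1, 88) = 88.

88


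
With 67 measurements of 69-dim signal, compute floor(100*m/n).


100*m/n = 100*67/69 ≈ 97.1014.
floor = 97.

97


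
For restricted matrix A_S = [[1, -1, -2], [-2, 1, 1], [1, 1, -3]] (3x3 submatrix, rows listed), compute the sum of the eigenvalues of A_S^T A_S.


Sum of eigenvalues of A_S^T A_S = trace(A_S^T A_S) = sum of squared column norms of A_S.
A_S^T A_S diagonal: [6, 3, 14].
trace = 6 + 3 + 14 = 23.

23


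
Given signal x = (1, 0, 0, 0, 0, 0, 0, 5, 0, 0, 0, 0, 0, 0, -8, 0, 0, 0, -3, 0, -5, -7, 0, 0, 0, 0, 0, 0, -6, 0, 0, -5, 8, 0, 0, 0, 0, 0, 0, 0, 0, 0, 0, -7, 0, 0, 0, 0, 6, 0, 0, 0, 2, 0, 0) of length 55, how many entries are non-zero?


Non-zero positions: [0, 7, 14, 18, 20, 21, 28, 31, 32, 43, 48, 52].
Sparsity = 12.

12


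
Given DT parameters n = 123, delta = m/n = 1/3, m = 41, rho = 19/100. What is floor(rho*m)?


m = 1/3*123 = 41.
rho = 19/100.
rho*m = 19/100*41 = 7.79.
k = floor(7.79) = 7.

7


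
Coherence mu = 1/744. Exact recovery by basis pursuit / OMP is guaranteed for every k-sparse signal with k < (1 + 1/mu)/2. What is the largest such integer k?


1/mu = 744.
1 + 1/mu = 745.
(1 + 1/mu)/2 = 372.5 is not an integer, so k_max = floor(372.5) = 372.

372


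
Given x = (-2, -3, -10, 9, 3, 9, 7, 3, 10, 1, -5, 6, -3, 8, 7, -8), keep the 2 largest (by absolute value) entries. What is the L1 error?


Sorted |x_i| descending: [10, 10, 9, 9, 8, 8, 7, 7, 6, 5, 3, 3, 3, 3, 2, 1]
Keep top 2: [10, 10]
Tail entries: [9, 9, 8, 8, 7, 7, 6, 5, 3, 3, 3, 3, 2, 1]
L1 error = sum of tail = 74.

74


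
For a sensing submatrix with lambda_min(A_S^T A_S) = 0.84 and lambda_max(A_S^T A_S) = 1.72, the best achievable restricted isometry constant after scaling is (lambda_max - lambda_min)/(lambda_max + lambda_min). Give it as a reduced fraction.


lambda_max - lambda_min = 1.72 - 0.84 = 0.88.
lambda_max + lambda_min = 1.72 + 0.84 = 2.56.
delta = 0.88/2.56 = 88/256 = 11/32.

11/32


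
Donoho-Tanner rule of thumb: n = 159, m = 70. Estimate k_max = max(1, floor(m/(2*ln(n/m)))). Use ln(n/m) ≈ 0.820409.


n/m = 159/70.
ln(n/m) ≈ 0.820409.
2*ln(n/m) ≈ 1.640818.
m/(2*ln(n/m)) ≈ 70/1.640818 ≈ 42.6616.
floor = 42.
k_max = max(1, 42) = 42.

42


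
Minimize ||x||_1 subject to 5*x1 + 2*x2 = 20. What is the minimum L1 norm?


Axis intercepts:
  x1 = 4, x2 = 0: L1 = 4
  x1 = 0, x2 = 10: L1 = 10
x* = (4, 0)
||x*||_1 = 4.

4


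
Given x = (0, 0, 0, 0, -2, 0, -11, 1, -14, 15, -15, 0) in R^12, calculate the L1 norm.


Non-zero entries: [(4, -2), (6, -11), (7, 1), (8, -14), (9, 15), (10, -15)]
Absolute values: [2, 11, 1, 14, 15, 15]
||x||_1 = sum = 58.

58


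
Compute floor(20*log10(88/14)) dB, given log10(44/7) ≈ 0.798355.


||x||/||e|| = 88/14 = 44/7.
log10(44/7) ≈ 0.798355.
20*log10(||x||/||e||) ≈ 20*0.798355 = 15.9671.
floor(15.9671) = 15.

15


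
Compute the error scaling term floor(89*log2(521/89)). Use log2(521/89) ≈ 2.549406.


log2(n/k) = log2(521/89) ≈ 2.549406.
k*log2(n/k) ≈ 89*2.549406 = 226.897134.
floor(226.897134) = 226.

226


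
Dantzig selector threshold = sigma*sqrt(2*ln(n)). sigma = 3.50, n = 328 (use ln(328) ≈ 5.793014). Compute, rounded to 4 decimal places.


ln(328) ≈ 5.793014.
2*ln(n) ≈ 11.586028.
sqrt(2*ln(n)) ≈ sqrt(11.586028) ≈ 3.403825.
threshold ≈ 3.50*3.403825 = 11.9133875 ≈ 11.9134.

11.9134


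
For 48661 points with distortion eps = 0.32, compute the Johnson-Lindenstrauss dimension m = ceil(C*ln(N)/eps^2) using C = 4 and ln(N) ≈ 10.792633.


ln(48661) ≈ 10.792633.
eps^2 = 0.32^2 = 0.1024.
C*ln(N)/eps^2 ≈ 4*10.792633/0.1024 ≈ 421.5872.
m = ceil(421.5872) = 422.

422


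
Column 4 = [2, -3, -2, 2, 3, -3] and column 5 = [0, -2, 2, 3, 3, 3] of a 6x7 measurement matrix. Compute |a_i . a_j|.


Inner product: 2*0 + -3*-2 + -2*2 + 2*3 + 3*3 + -3*3
Products: [0, 6, -4, 6, 9, -9]
Sum = 8.
|dot| = 8.

8


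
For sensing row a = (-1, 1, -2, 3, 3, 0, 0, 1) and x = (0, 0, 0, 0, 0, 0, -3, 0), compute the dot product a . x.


Non-zero terms: ['0*-3']
Products: [0]
y = sum = 0.

0


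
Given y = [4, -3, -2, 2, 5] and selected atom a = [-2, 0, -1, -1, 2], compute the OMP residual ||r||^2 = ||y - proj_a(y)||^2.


a^T a = 10.
a^T y = 2.
coeff = 2/10 = 1/5.
||r||^2 = 288/5.

288/5


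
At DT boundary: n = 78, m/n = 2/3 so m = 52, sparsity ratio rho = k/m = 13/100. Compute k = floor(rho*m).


m = 2/3*78 = 52.
rho = 13/100.
rho*m = 13/100*52 = 6.76.
k = floor(6.76) = 6.

6


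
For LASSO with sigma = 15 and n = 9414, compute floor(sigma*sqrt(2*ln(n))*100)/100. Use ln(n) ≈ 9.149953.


ln(9414) ≈ 9.149953.
2*ln(n) ≈ 18.299906.
sqrt(2*ln(n)) ≈ sqrt(18.299906) ≈ 4.277839.
lambda ≈ 15*4.277839 = 64.167585.
floor(lambda*100)/100 = 64.16.

64.16


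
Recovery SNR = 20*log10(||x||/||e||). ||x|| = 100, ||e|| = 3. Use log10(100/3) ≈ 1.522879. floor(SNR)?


||x||/||e|| = 100/3.
log10(100/3) ≈ 1.522879.
20*log10(||x||/||e||) ≈ 20*1.522879 = 30.45758.
floor(30.45758) = 30.

30


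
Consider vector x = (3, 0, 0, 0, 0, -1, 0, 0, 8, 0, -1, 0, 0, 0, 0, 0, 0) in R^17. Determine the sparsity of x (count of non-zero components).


Non-zero positions: [0, 5, 8, 10].
Sparsity = 4.

4


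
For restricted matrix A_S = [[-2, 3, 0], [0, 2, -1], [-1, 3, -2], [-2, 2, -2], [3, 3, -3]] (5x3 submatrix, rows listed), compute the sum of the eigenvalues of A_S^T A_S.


Sum of eigenvalues of A_S^T A_S = trace(A_S^T A_S) = sum of squared column norms of A_S.
A_S^T A_S diagonal: [18, 35, 18].
trace = 18 + 35 + 18 = 71.

71


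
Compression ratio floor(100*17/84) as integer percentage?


100*m/n = 100*17/84 ≈ 20.2381.
floor = 20.

20


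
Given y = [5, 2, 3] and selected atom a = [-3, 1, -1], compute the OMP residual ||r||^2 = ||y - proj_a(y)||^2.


a^T a = 11.
a^T y = -16.
coeff = -16/11 = -16/11.
||r||^2 = 162/11.

162/11


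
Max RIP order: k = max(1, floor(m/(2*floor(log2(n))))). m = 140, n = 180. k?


floor(log2(180)) = 7.
2*7 = 14.
m/(2*floor(log2(n))) = 140/14 ≈ 10.0.
floor = 10.
k = max(1, 10) = 10.

10


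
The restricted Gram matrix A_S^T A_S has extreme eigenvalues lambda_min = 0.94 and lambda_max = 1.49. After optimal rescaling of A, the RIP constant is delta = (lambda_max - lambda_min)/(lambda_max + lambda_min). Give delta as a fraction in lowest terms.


lambda_max - lambda_min = 1.49 - 0.94 = 0.55.
lambda_max + lambda_min = 1.49 + 0.94 = 2.43.
delta = 0.55/2.43 = 55/243.

55/243


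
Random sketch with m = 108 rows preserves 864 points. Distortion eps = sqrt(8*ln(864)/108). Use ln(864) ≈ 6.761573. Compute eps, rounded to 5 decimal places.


ln(864) ≈ 6.761573.
8*ln(N)/m ≈ 8*6.761573/108 ≈ 0.50085726.
eps = sqrt(0.50085726) ≈ 0.7077127 ≈ 0.70771.

0.70771


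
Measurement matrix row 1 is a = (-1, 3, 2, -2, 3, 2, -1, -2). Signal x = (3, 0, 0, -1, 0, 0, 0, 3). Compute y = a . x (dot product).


Non-zero terms: ['-1*3', '-2*-1', '-2*3']
Products: [-3, 2, -6]
y = sum = -7.

-7


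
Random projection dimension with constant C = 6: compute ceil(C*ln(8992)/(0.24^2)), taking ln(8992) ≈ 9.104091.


ln(8992) ≈ 9.104091.
eps^2 = 0.24^2 = 0.0576.
C*ln(N)/eps^2 ≈ 6*9.104091/0.0576 ≈ 948.3428.
m = ceil(948.3428) = 949.

949


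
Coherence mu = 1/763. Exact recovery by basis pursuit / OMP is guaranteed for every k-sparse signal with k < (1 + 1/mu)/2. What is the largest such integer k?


1/mu = 763.
1 + 1/mu = 764.
(1 + 1/mu)/2 = 382 is an integer and the inequality is strict, so k_max = 382 - 1 = 381.

381


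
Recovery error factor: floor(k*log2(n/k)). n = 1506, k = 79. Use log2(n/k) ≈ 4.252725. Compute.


log2(n/k) = log2(1506/79) ≈ 4.252725.
k*log2(n/k) ≈ 79*4.252725 = 335.965275.
floor(335.965275) = 335.

335


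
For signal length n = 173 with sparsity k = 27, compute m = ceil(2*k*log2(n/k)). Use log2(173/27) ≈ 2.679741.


log2(n/k) = log2(173/27) ≈ 2.679741.
2*k*log2(n/k) ≈ 2*27*2.679741 = 144.706014.
m = ceil(144.706014) = 145.

145


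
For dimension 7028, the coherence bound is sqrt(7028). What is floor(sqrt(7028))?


83^2 = 6889 <= 7028 < 7056 = 84^2, so 83 <= sqrt(7028) < 84.
floor(sqrt(7028)) = 83.

83


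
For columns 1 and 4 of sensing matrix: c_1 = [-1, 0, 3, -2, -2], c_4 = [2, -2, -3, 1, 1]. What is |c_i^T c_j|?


Inner product: -1*2 + 0*-2 + 3*-3 + -2*1 + -2*1
Products: [-2, 0, -9, -2, -2]
Sum = -15.
|dot| = 15.

15


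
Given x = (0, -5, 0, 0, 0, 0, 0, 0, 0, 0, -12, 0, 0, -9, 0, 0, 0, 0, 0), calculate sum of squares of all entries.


Non-zero entries: [(1, -5), (10, -12), (13, -9)]
Squares: [25, 144, 81]
||x||_2^2 = sum = 250.

250


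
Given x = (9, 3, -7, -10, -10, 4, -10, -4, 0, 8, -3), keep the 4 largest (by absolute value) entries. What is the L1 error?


Sorted |x_i| descending: [10, 10, 10, 9, 8, 7, 4, 4, 3, 3, 0]
Keep top 4: [10, 10, 10, 9]
Tail entries: [8, 7, 4, 4, 3, 3, 0]
L1 error = sum of tail = 29.

29


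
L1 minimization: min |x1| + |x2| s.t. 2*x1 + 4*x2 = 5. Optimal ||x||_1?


Axis intercepts:
  x1 = 5/2, x2 = 0: L1 = 5/2
  x1 = 0, x2 = 5/4: L1 = 5/4
x* = (0, 5/4)
||x*||_1 = 5/4.

5/4


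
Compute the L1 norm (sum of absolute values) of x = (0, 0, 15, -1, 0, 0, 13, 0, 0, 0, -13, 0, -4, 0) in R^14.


Non-zero entries: [(2, 15), (3, -1), (6, 13), (10, -13), (12, -4)]
Absolute values: [15, 1, 13, 13, 4]
||x||_1 = sum = 46.

46


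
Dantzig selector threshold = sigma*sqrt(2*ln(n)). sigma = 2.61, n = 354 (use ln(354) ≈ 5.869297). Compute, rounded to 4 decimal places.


ln(354) ≈ 5.869297.
2*ln(n) ≈ 11.738594.
sqrt(2*ln(n)) ≈ sqrt(11.738594) ≈ 3.426163.
threshold ≈ 2.61*3.426163 = 8.94228543 ≈ 8.9423.

8.9423


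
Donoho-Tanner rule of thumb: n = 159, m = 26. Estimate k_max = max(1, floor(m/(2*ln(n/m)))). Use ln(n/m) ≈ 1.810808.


n/m = 159/26.
ln(n/m) ≈ 1.810808.
2*ln(n/m) ≈ 3.621616.
m/(2*ln(n/m)) ≈ 26/3.621616 ≈ 7.1791.
floor = 7.
k_max = max(1, 7) = 7.

7


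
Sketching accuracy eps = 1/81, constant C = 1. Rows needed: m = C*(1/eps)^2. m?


1/eps = 81.
(1/eps)^2 = 6561.
m = 1*6561 = 6561.

6561


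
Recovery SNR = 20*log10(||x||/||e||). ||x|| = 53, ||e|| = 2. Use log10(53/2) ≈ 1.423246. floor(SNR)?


||x||/||e|| = 53/2.
log10(53/2) ≈ 1.423246.
20*log10(||x||/||e||) ≈ 20*1.423246 = 28.46492.
floor(28.46492) = 28.

28


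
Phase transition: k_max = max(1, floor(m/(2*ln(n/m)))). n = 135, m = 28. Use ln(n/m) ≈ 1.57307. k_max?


n/m = 135/28.
ln(n/m) ≈ 1.57307.
2*ln(n/m) ≈ 3.14614.
m/(2*ln(n/m)) ≈ 28/3.14614 ≈ 8.8998.
floor = 8.
k_max = max(1, 8) = 8.

8


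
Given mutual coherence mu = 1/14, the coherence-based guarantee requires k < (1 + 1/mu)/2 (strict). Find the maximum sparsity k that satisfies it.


1/mu = 14.
1 + 1/mu = 15.
(1 + 1/mu)/2 = 7.5 is not an integer, so k_max = floor(7.5) = 7.

7


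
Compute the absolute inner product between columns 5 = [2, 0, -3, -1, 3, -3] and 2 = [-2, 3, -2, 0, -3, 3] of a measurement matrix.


Inner product: 2*-2 + 0*3 + -3*-2 + -1*0 + 3*-3 + -3*3
Products: [-4, 0, 6, 0, -9, -9]
Sum = -16.
|dot| = 16.

16


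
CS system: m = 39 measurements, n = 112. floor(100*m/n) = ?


100*m/n = 100*39/112 ≈ 34.8214.
floor = 34.

34


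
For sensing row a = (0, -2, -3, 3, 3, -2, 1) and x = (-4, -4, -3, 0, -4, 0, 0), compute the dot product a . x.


Non-zero terms: ['0*-4', '-2*-4', '-3*-3', '3*-4']
Products: [0, 8, 9, -12]
y = sum = 5.

5


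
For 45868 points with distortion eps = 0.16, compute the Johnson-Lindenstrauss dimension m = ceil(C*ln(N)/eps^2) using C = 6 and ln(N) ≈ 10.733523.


ln(45868) ≈ 10.733523.
eps^2 = 0.16^2 = 0.0256.
C*ln(N)/eps^2 ≈ 6*10.733523/0.0256 ≈ 2515.6695.
m = ceil(2515.6695) = 2516.

2516


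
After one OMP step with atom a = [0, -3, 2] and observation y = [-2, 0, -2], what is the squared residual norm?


a^T a = 13.
a^T y = -4.
coeff = -4/13 = -4/13.
||r||^2 = 88/13.

88/13


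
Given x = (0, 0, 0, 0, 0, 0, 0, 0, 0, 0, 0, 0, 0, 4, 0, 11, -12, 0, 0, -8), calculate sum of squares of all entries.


Non-zero entries: [(13, 4), (15, 11), (16, -12), (19, -8)]
Squares: [16, 121, 144, 64]
||x||_2^2 = sum = 345.

345


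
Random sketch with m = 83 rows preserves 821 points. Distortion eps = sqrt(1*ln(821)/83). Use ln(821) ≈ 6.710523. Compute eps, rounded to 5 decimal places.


ln(821) ≈ 6.710523.
1*ln(N)/m ≈ 1*6.710523/83 ≈ 0.08084967.
eps = sqrt(0.08084967) ≈ 0.2843408 ≈ 0.28434.

0.28434


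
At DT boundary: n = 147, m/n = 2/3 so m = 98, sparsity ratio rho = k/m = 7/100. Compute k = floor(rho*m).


m = 2/3*147 = 98.
rho = 7/100.
rho*m = 7/100*98 = 6.86.
k = floor(6.86) = 6.

6


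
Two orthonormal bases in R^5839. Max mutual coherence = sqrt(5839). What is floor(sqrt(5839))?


76^2 = 5776 <= 5839 < 5929 = 77^2, so 76 <= sqrt(5839) < 77.
floor(sqrt(5839)) = 76.

76


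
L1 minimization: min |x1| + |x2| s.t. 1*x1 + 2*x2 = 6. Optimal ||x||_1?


Axis intercepts:
  x1 = 6, x2 = 0: L1 = 6
  x1 = 0, x2 = 3: L1 = 3
x* = (0, 3)
||x*||_1 = 3.

3


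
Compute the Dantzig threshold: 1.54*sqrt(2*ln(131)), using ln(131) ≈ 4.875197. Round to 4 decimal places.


ln(131) ≈ 4.875197.
2*ln(n) ≈ 9.750394.
sqrt(2*ln(n)) ≈ sqrt(9.750394) ≈ 3.122562.
threshold ≈ 1.54*3.122562 = 4.80874548 ≈ 4.8087.

4.8087


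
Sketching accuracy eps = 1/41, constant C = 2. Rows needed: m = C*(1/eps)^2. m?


1/eps = 41.
(1/eps)^2 = 1681.
m = 2*1681 = 3362.

3362


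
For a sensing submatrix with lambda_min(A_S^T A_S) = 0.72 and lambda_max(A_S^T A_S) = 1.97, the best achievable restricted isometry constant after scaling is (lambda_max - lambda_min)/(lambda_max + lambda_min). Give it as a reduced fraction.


lambda_max - lambda_min = 1.97 - 0.72 = 1.25.
lambda_max + lambda_min = 1.97 + 0.72 = 2.69.
delta = 1.25/2.69 = 125/269.

125/269


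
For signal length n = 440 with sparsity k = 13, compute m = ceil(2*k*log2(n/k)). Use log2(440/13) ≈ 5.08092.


log2(n/k) = log2(440/13) ≈ 5.08092.
2*k*log2(n/k) ≈ 2*13*5.08092 = 132.10392.
m = ceil(132.10392) = 133.

133


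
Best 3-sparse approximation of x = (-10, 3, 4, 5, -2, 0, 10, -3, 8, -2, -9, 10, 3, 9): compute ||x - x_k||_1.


Sorted |x_i| descending: [10, 10, 10, 9, 9, 8, 5, 4, 3, 3, 3, 2, 2, 0]
Keep top 3: [10, 10, 10]
Tail entries: [9, 9, 8, 5, 4, 3, 3, 3, 2, 2, 0]
L1 error = sum of tail = 48.

48


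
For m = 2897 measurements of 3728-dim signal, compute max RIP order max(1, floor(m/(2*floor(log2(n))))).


floor(log2(3728)) = 11.
2*11 = 22.
m/(2*floor(log2(n))) = 2897/22 ≈ 131.6818.
floor = 131.
k = max(1, 131) = 131.

131


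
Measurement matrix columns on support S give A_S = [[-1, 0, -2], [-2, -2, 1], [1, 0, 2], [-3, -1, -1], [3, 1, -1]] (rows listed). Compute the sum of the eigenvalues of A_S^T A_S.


Sum of eigenvalues of A_S^T A_S = trace(A_S^T A_S) = sum of squared column norms of A_S.
A_S^T A_S diagonal: [24, 6, 11].
trace = 24 + 6 + 11 = 41.

41


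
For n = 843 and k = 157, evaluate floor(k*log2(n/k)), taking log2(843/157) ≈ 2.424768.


log2(n/k) = log2(843/157) ≈ 2.424768.
k*log2(n/k) ≈ 157*2.424768 = 380.688576.
floor(380.688576) = 380.

380


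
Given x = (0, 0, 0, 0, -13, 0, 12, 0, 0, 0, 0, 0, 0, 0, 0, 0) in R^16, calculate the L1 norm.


Non-zero entries: [(4, -13), (6, 12)]
Absolute values: [13, 12]
||x||_1 = sum = 25.

25


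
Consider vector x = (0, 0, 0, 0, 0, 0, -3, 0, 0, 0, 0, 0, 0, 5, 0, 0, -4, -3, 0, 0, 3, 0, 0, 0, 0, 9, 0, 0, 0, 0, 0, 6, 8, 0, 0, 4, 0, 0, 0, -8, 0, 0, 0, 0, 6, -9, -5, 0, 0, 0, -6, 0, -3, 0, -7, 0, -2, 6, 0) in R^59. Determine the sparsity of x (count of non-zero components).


Non-zero positions: [6, 13, 16, 17, 20, 25, 31, 32, 35, 39, 44, 45, 46, 50, 52, 54, 56, 57].
Sparsity = 18.

18


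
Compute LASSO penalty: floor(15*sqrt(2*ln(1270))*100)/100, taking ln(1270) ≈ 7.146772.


ln(1270) ≈ 7.146772.
2*ln(n) ≈ 14.293544.
sqrt(2*ln(n)) ≈ sqrt(14.293544) ≈ 3.78068.
lambda ≈ 15*3.78068 = 56.7102.
floor(lambda*100)/100 = 56.71.

56.71


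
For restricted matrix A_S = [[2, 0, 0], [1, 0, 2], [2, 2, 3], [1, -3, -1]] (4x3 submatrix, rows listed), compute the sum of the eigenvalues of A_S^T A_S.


Sum of eigenvalues of A_S^T A_S = trace(A_S^T A_S) = sum of squared column norms of A_S.
A_S^T A_S diagonal: [10, 13, 14].
trace = 10 + 13 + 14 = 37.

37


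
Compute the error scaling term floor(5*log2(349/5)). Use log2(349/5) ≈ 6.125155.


log2(n/k) = log2(349/5) ≈ 6.125155.
k*log2(n/k) ≈ 5*6.125155 = 30.625775.
floor(30.625775) = 30.

30


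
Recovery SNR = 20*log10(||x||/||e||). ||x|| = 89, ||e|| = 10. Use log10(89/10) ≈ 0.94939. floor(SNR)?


||x||/||e|| = 89/10.
log10(89/10) ≈ 0.94939.
20*log10(||x||/||e||) ≈ 20*0.94939 = 18.9878.
floor(18.9878) = 18.

18


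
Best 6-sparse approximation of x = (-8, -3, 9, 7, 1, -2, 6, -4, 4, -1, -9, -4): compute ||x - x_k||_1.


Sorted |x_i| descending: [9, 9, 8, 7, 6, 4, 4, 4, 3, 2, 1, 1]
Keep top 6: [9, 9, 8, 7, 6, 4]
Tail entries: [4, 4, 3, 2, 1, 1]
L1 error = sum of tail = 15.

15


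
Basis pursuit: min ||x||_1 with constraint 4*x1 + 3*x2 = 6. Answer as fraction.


Axis intercepts:
  x1 = 3/2, x2 = 0: L1 = 3/2
  x1 = 0, x2 = 2: L1 = 2
x* = (3/2, 0)
||x*||_1 = 3/2.

3/2


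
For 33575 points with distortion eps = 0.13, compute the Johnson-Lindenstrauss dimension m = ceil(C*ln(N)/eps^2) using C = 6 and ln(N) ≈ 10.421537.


ln(33575) ≈ 10.421537.
eps^2 = 0.13^2 = 0.0169.
C*ln(N)/eps^2 ≈ 6*10.421537/0.0169 ≈ 3699.954.
m = ceil(3699.954) = 3700.

3700


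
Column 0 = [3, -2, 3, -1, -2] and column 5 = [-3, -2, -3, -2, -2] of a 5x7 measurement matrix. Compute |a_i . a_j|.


Inner product: 3*-3 + -2*-2 + 3*-3 + -1*-2 + -2*-2
Products: [-9, 4, -9, 2, 4]
Sum = -8.
|dot| = 8.

8


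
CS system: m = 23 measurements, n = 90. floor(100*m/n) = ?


100*m/n = 100*23/90 ≈ 25.5556.
floor = 25.

25


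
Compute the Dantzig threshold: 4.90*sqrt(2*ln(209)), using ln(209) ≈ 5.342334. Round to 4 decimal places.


ln(209) ≈ 5.342334.
2*ln(n) ≈ 10.684668.
sqrt(2*ln(n)) ≈ sqrt(10.684668) ≈ 3.268741.
threshold ≈ 4.90*3.268741 = 16.0168309 ≈ 16.0168.

16.0168


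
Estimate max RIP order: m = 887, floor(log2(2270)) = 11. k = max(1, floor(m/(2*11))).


floor(log2(2270)) = 11.
2*11 = 22.
m/(2*floor(log2(n))) = 887/22 ≈ 40.3182.
floor = 40.
k = max(1, 40) = 40.

40


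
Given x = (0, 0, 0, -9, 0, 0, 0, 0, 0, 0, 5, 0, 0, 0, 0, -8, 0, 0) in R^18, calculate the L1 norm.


Non-zero entries: [(3, -9), (10, 5), (15, -8)]
Absolute values: [9, 5, 8]
||x||_1 = sum = 22.

22


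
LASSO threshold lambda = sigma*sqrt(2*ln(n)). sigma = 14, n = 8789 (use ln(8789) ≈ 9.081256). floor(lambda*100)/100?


ln(8789) ≈ 9.081256.
2*ln(n) ≈ 18.162512.
sqrt(2*ln(n)) ≈ sqrt(18.162512) ≈ 4.26175.
lambda ≈ 14*4.26175 = 59.6645.
floor(lambda*100)/100 = 59.66.

59.66


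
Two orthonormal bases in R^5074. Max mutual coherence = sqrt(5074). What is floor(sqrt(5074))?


71^2 = 5041 <= 5074 < 5184 = 72^2, so 71 <= sqrt(5074) < 72.
floor(sqrt(5074)) = 71.

71


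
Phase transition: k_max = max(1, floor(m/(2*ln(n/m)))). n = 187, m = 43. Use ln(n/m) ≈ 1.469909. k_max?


n/m = 187/43.
ln(n/m) ≈ 1.469909.
2*ln(n/m) ≈ 2.939818.
m/(2*ln(n/m)) ≈ 43/2.939818 ≈ 14.6268.
floor = 14.
k_max = max(1, 14) = 14.

14


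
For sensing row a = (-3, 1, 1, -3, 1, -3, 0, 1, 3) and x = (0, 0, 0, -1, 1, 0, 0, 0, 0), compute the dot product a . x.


Non-zero terms: ['-3*-1', '1*1']
Products: [3, 1]
y = sum = 4.

4


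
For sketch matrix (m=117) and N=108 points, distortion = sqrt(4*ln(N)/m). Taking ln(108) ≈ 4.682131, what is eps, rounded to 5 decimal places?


ln(108) ≈ 4.682131.
4*ln(N)/m ≈ 4*4.682131/117 ≈ 0.16007285.
eps = sqrt(0.16007285) ≈ 0.4000911 ≈ 0.40009.

0.40009


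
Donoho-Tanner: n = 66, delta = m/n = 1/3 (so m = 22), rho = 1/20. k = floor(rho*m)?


m = 1/3*66 = 22.
rho = 1/20.
rho*m = 1/20*22 = 1.1.
k = floor(1.1) = 1.

1


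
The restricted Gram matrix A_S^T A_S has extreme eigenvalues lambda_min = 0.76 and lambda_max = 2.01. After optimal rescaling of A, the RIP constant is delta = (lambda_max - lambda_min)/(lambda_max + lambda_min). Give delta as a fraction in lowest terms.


lambda_max - lambda_min = 2.01 - 0.76 = 1.25.
lambda_max + lambda_min = 2.01 + 0.76 = 2.77.
delta = 1.25/2.77 = 125/277.

125/277


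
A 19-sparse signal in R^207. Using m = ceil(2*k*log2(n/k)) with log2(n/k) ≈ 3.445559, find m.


log2(n/k) = log2(207/19) ≈ 3.445559.
2*k*log2(n/k) ≈ 2*19*3.445559 = 130.931242.
m = ceil(130.931242) = 131.

131


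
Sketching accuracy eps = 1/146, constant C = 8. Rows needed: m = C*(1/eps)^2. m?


1/eps = 146.
(1/eps)^2 = 21316.
m = 8*21316 = 170528.

170528


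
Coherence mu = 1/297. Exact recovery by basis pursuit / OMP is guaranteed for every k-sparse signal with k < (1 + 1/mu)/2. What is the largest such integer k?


1/mu = 297.
1 + 1/mu = 298.
(1 + 1/mu)/2 = 149 is an integer and the inequality is strict, so k_max = 149 - 1 = 148.

148


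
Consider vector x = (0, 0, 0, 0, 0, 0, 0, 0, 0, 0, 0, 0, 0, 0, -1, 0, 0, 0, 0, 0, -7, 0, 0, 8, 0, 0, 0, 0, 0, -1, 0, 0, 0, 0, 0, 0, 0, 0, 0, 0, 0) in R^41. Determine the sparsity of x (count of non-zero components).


Non-zero positions: [14, 20, 23, 29].
Sparsity = 4.

4


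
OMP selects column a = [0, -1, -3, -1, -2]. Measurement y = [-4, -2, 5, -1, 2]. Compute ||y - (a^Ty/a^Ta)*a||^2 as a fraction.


a^T a = 15.
a^T y = -16.
coeff = -16/15 = -16/15.
||r||^2 = 494/15.

494/15


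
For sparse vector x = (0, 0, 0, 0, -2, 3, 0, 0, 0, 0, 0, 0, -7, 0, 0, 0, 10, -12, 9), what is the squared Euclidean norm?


Non-zero entries: [(4, -2), (5, 3), (12, -7), (16, 10), (17, -12), (18, 9)]
Squares: [4, 9, 49, 100, 144, 81]
||x||_2^2 = sum = 387.

387


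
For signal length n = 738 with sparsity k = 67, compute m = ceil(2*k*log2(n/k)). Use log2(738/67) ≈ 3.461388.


log2(n/k) = log2(738/67) ≈ 3.461388.
2*k*log2(n/k) ≈ 2*67*3.461388 = 463.825992.
m = ceil(463.825992) = 464.

464


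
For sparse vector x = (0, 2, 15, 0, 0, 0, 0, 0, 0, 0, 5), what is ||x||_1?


Non-zero entries: [(1, 2), (2, 15), (10, 5)]
Absolute values: [2, 15, 5]
||x||_1 = sum = 22.

22


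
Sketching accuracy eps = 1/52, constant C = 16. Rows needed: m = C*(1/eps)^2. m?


1/eps = 52.
(1/eps)^2 = 2704.
m = 16*2704 = 43264.

43264


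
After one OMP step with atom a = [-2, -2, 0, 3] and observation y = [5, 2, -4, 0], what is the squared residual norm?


a^T a = 17.
a^T y = -14.
coeff = -14/17 = -14/17.
||r||^2 = 569/17.

569/17


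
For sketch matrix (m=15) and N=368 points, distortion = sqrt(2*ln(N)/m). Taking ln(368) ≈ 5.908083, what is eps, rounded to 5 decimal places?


ln(368) ≈ 5.908083.
2*ln(N)/m ≈ 2*5.908083/15 ≈ 0.7877444.
eps = sqrt(0.7877444) ≈ 0.8875497 ≈ 0.88755.

0.88755


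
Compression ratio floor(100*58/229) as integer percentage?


100*m/n = 100*58/229 ≈ 25.3275.
floor = 25.

25


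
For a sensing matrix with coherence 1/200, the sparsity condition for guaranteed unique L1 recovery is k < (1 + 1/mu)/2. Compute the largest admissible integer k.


1/mu = 200.
1 + 1/mu = 201.
(1 + 1/mu)/2 = 100.5 is not an integer, so k_max = floor(100.5) = 100.

100


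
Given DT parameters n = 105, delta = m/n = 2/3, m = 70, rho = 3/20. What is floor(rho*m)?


m = 2/3*105 = 70.
rho = 3/20.
rho*m = 3/20*70 = 10.5.
k = floor(10.5) = 10.

10


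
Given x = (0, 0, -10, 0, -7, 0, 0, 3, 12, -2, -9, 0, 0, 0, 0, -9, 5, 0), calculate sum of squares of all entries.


Non-zero entries: [(2, -10), (4, -7), (7, 3), (8, 12), (9, -2), (10, -9), (15, -9), (16, 5)]
Squares: [100, 49, 9, 144, 4, 81, 81, 25]
||x||_2^2 = sum = 493.

493


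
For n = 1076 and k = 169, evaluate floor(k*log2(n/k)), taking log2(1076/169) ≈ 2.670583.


log2(n/k) = log2(1076/169) ≈ 2.670583.
k*log2(n/k) ≈ 169*2.670583 = 451.328527.
floor(451.328527) = 451.

451


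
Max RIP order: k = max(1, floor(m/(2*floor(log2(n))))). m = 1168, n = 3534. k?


floor(log2(3534)) = 11.
2*11 = 22.
m/(2*floor(log2(n))) = 1168/22 ≈ 53.0909.
floor = 53.
k = max(1, 53) = 53.

53


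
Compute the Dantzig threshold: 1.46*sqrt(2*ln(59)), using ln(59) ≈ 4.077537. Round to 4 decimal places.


ln(59) ≈ 4.077537.
2*ln(n) ≈ 8.155074.
sqrt(2*ln(n)) ≈ sqrt(8.155074) ≈ 2.855709.
threshold ≈ 1.46*2.855709 = 4.16933514 ≈ 4.1693.

4.1693


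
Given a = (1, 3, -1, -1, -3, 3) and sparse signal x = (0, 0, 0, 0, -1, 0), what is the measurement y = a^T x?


Non-zero terms: ['-3*-1']
Products: [3]
y = sum = 3.

3


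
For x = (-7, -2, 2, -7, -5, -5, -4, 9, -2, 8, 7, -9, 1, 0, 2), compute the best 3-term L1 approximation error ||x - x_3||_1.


Sorted |x_i| descending: [9, 9, 8, 7, 7, 7, 5, 5, 4, 2, 2, 2, 2, 1, 0]
Keep top 3: [9, 9, 8]
Tail entries: [7, 7, 7, 5, 5, 4, 2, 2, 2, 2, 1, 0]
L1 error = sum of tail = 44.

44


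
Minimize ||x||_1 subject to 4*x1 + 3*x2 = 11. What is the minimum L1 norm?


Axis intercepts:
  x1 = 11/4, x2 = 0: L1 = 11/4
  x1 = 0, x2 = 11/3: L1 = 11/3
x* = (11/4, 0)
||x*||_1 = 11/4.

11/4


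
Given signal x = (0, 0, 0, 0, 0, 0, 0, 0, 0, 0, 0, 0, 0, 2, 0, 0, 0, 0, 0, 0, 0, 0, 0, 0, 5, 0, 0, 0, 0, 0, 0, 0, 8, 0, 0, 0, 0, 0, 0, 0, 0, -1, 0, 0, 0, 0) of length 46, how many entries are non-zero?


Non-zero positions: [13, 24, 32, 41].
Sparsity = 4.

4


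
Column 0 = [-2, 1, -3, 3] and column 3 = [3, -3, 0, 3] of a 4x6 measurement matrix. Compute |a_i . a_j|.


Inner product: -2*3 + 1*-3 + -3*0 + 3*3
Products: [-6, -3, 0, 9]
Sum = 0.
|dot| = 0.

0


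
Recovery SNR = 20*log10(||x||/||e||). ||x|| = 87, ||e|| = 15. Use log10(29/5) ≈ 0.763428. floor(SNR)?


||x||/||e|| = 87/15 = 29/5.
log10(29/5) ≈ 0.763428.
20*log10(||x||/||e||) ≈ 20*0.763428 = 15.26856.
floor(15.26856) = 15.

15


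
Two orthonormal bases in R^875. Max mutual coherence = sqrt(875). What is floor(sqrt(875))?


29^2 = 841 <= 875 < 900 = 30^2, so 29 <= sqrt(875) < 30.
floor(sqrt(875)) = 29.

29


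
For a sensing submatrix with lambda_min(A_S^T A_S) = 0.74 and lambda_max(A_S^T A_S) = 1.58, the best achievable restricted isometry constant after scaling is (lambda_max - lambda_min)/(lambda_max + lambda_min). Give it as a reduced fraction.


lambda_max - lambda_min = 1.58 - 0.74 = 0.84.
lambda_max + lambda_min = 1.58 + 0.74 = 2.32.
delta = 0.84/2.32 = 84/232 = 21/58.

21/58


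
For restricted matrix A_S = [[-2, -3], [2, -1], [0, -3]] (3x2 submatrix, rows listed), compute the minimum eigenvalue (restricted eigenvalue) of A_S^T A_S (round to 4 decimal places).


A_S^T A_S = [[8, 4], [4, 19]].
trace = 27.
det = 136.
disc = trace^2 - 4*det = 729 - 4*136 = 185.
sqrt(185) ≈ 13.601471.
lam_min = (27 - sqrt(185))/2 ≈ (27 - 13.601471)/2 = 6.6992645 ≈ 6.6993.

6.6993


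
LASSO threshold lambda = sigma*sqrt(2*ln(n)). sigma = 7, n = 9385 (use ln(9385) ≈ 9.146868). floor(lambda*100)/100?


ln(9385) ≈ 9.146868.
2*ln(n) ≈ 18.293736.
sqrt(2*ln(n)) ≈ sqrt(18.293736) ≈ 4.277118.
lambda ≈ 7*4.277118 = 29.939826.
floor(lambda*100)/100 = 29.93.

29.93


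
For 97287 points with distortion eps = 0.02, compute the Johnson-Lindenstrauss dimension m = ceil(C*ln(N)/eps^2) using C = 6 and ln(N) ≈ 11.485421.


ln(97287) ≈ 11.485421.
eps^2 = 0.02^2 = 0.0004.
C*ln(N)/eps^2 ≈ 6*11.485421/0.0004 ≈ 172281.315.
m = ceil(172281.315) = 172282.

172282


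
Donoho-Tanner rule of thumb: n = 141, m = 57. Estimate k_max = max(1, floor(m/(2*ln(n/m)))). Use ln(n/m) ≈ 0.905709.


n/m = 141/57 = 47/19.
ln(n/m) ≈ 0.905709.
2*ln(n/m) ≈ 1.811418.
m/(2*ln(n/m)) ≈ 57/1.811418 ≈ 31.4671.
floor = 31.
k_max = max(1, 31) = 31.

31


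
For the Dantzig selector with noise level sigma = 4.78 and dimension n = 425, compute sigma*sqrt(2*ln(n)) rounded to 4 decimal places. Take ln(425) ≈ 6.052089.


ln(425) ≈ 6.052089.
2*ln(n) ≈ 12.104178.
sqrt(2*ln(n)) ≈ sqrt(12.104178) ≈ 3.479106.
threshold ≈ 4.78*3.479106 = 16.63012668 ≈ 16.6301.

16.6301


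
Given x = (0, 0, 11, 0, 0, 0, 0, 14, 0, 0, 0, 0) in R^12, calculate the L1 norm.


Non-zero entries: [(2, 11), (7, 14)]
Absolute values: [11, 14]
||x||_1 = sum = 25.

25


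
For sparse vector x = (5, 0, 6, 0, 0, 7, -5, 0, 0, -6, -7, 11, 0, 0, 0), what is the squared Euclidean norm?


Non-zero entries: [(0, 5), (2, 6), (5, 7), (6, -5), (9, -6), (10, -7), (11, 11)]
Squares: [25, 36, 49, 25, 36, 49, 121]
||x||_2^2 = sum = 341.

341


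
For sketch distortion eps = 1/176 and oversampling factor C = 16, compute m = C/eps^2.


1/eps = 176.
(1/eps)^2 = 30976.
m = 16*30976 = 495616.

495616


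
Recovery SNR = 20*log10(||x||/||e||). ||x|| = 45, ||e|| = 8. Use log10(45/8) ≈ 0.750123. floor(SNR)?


||x||/||e|| = 45/8.
log10(45/8) ≈ 0.750123.
20*log10(||x||/||e||) ≈ 20*0.750123 = 15.00246.
floor(15.00246) = 15.

15


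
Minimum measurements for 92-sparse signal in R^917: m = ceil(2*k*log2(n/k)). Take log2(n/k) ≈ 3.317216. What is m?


log2(n/k) = log2(917/92) ≈ 3.317216.
2*k*log2(n/k) ≈ 2*92*3.317216 = 610.367744.
m = ceil(610.367744) = 611.

611


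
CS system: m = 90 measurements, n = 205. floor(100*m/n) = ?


100*m/n = 100*90/205 ≈ 43.9024.
floor = 43.

43
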